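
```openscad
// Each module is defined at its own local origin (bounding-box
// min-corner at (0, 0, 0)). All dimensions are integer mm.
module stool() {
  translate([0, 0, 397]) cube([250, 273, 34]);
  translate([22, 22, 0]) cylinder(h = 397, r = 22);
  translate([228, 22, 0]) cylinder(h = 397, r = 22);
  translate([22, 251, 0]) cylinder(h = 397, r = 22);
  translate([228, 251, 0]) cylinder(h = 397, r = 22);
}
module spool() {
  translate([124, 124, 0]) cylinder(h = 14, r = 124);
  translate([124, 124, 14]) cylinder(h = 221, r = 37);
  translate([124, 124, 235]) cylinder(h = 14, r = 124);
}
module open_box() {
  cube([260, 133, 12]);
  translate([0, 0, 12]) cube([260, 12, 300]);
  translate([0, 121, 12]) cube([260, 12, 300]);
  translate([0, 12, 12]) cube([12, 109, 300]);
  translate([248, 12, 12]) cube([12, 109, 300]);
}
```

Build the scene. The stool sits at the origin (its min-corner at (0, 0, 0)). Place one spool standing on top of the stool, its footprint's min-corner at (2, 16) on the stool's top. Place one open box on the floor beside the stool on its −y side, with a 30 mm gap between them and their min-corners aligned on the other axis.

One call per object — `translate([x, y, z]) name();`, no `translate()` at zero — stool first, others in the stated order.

stool();
translate([2, 16, 431]) spool();
translate([0, -163, 0]) open_box();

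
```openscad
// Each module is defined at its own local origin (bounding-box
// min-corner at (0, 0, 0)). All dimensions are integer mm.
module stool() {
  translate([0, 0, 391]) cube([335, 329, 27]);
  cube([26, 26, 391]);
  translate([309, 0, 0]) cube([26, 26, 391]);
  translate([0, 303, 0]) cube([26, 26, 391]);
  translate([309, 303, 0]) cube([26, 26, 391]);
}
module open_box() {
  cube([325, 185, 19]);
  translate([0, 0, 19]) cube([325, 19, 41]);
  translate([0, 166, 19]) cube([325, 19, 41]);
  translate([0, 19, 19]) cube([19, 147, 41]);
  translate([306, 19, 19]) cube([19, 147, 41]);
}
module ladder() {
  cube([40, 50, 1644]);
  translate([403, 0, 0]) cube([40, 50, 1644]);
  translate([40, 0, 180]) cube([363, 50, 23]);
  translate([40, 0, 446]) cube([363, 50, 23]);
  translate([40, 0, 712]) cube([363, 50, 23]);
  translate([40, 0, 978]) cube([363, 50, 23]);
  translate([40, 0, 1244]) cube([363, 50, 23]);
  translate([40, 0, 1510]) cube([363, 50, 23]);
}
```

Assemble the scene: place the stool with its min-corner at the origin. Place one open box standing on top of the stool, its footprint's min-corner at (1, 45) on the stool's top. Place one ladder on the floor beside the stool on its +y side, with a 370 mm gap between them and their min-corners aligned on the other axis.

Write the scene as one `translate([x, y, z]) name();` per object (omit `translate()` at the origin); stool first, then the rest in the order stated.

stool();
translate([1, 45, 418]) open_box();
translate([0, 699, 0]) ladder();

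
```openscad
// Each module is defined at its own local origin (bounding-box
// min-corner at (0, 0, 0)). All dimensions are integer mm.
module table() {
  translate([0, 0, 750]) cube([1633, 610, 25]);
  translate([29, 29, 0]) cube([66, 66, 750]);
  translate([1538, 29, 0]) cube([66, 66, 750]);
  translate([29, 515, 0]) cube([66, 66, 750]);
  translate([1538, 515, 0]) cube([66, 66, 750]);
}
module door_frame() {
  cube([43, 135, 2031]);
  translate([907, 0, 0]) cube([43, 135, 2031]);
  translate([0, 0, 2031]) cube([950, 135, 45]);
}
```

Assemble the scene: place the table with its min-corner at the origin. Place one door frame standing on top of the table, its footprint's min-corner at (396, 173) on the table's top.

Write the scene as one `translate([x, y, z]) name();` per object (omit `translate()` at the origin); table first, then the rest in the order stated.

table();
translate([396, 173, 775]) door_frame();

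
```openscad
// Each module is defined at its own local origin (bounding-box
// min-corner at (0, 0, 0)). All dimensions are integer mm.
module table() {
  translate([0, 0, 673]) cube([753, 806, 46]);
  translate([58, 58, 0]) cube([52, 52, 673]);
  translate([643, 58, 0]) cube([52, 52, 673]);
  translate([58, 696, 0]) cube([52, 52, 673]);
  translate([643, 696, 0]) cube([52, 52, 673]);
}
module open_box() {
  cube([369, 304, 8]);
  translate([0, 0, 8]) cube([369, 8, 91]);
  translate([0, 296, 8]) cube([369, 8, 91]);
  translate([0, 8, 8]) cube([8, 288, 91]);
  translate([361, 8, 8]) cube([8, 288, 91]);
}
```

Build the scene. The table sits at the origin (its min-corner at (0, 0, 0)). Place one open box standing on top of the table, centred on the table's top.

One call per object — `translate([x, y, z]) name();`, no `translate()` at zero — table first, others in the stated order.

table();
translate([192, 251, 719]) open_box();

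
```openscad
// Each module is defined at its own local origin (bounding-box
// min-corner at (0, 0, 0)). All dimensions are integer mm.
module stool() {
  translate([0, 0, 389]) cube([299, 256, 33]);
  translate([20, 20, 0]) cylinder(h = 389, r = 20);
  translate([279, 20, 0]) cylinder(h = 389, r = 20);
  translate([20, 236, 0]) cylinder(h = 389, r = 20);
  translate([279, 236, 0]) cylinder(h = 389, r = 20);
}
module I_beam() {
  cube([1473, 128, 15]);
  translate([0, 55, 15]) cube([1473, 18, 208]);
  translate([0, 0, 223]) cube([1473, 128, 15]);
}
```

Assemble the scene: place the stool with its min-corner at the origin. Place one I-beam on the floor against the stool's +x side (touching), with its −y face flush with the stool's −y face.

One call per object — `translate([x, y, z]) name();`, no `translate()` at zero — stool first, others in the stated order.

stool();
translate([299, 0, 0]) I_beam();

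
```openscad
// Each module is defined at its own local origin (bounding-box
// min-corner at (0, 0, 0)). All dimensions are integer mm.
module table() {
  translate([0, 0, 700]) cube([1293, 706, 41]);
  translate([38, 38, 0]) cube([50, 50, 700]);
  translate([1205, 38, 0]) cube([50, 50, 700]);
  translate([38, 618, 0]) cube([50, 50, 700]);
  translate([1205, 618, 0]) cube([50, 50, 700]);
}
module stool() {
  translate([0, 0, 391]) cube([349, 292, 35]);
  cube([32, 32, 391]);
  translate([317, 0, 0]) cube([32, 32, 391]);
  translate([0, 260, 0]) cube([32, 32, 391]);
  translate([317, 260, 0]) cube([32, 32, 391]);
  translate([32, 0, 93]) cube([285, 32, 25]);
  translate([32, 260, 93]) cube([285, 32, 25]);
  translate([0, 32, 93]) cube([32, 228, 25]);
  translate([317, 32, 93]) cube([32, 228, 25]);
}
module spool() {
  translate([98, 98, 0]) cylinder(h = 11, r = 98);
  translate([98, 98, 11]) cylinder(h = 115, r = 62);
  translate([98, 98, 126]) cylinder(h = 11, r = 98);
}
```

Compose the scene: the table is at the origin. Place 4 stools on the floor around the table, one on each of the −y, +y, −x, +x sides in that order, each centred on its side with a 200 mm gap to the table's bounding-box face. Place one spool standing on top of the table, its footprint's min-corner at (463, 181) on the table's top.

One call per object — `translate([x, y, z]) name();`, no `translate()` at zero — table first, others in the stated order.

table();
translate([472, -492, 0]) stool();
translate([472, 906, 0]) stool();
translate([-549, 207, 0]) stool();
translate([1493, 207, 0]) stool();
translate([463, 181, 741]) spool();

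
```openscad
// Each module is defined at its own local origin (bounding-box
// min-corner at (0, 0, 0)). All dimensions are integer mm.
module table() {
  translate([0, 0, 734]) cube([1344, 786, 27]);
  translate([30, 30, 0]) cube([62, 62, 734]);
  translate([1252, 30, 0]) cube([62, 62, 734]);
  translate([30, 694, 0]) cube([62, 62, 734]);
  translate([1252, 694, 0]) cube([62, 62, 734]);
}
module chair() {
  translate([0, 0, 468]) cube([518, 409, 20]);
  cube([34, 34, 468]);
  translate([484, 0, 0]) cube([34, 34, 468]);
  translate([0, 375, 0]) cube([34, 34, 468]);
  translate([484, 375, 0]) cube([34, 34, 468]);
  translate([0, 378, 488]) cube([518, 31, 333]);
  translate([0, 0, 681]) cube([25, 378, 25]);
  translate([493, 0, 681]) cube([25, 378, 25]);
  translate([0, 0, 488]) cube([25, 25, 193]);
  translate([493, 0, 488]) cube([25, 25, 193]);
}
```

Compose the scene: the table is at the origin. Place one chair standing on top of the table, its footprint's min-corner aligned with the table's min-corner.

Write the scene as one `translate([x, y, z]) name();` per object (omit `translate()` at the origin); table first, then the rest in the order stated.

table();
translate([0, 0, 761]) chair();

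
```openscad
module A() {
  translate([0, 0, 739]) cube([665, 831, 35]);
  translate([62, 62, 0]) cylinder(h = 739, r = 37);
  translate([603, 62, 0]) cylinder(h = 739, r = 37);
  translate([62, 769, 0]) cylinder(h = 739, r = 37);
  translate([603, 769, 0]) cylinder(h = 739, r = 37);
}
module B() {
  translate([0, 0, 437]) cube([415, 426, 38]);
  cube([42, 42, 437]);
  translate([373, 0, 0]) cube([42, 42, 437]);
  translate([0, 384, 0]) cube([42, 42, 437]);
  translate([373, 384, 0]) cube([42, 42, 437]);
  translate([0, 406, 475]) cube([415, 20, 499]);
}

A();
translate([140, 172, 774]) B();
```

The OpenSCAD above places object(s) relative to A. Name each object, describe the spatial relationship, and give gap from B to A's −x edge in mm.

A is a table. B is a chair. The chair is on top of the table. The gap from the chair to the table's −x edge is 140 mm.

The chair's min-x is at 140; the table's min-x is 0; gap = 140 mm.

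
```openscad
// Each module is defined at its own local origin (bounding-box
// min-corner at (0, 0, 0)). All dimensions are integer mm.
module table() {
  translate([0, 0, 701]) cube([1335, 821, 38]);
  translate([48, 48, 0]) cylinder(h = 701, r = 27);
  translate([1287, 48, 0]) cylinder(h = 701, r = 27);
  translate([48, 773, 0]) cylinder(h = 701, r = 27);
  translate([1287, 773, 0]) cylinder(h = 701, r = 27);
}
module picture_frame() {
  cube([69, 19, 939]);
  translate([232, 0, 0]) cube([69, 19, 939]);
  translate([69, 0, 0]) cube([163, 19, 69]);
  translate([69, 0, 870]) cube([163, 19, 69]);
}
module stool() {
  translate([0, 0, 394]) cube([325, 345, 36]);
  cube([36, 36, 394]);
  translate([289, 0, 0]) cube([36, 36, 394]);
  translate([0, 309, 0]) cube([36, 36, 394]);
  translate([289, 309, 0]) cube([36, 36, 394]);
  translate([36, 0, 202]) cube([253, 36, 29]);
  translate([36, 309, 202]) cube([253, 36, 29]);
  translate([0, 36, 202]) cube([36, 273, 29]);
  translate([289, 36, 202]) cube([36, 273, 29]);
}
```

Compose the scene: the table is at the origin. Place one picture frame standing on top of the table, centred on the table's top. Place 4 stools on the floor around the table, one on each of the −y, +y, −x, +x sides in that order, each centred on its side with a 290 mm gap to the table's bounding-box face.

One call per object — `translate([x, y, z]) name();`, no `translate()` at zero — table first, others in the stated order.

table();
translate([517, 401, 739]) picture_frame();
translate([505, -635, 0]) stool();
translate([505, 1111, 0]) stool();
translate([-615, 238, 0]) stool();
translate([1625, 238, 0]) stool();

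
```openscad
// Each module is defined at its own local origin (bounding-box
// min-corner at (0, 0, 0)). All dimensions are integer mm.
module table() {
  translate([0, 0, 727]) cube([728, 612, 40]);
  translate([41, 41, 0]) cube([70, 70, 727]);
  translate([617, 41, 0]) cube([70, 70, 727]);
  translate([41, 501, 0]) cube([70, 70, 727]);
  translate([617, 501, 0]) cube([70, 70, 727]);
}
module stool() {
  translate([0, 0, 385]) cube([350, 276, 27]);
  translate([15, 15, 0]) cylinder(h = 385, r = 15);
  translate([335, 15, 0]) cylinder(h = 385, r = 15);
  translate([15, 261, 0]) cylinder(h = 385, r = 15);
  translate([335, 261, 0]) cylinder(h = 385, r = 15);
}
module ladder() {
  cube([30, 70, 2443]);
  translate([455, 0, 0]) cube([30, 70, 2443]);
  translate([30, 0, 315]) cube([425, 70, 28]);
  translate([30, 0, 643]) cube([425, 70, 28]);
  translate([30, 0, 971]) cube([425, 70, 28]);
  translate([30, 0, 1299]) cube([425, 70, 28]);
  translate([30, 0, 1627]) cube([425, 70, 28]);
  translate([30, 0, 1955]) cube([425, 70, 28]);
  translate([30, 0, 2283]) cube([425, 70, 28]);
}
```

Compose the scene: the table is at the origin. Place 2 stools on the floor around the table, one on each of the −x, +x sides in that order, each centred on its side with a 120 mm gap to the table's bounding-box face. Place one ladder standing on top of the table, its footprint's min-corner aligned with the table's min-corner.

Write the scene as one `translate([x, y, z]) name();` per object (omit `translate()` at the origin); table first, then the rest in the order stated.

table();
translate([-470, 168, 0]) stool();
translate([848, 168, 0]) stool();
translate([0, 0, 767]) ladder();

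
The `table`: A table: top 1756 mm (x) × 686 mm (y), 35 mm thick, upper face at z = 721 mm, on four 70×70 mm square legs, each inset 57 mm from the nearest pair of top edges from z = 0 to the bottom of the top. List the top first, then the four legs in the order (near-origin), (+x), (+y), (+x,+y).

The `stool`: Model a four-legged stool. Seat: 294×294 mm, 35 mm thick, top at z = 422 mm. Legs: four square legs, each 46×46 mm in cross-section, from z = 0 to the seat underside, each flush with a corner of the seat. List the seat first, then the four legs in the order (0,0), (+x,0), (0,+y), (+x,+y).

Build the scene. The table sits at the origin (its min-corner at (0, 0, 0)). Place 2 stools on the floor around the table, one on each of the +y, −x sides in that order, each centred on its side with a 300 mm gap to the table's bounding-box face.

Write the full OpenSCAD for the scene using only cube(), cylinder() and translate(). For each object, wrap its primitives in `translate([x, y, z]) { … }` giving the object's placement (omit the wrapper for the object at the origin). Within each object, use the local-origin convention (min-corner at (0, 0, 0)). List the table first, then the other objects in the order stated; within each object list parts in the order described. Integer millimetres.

translate([0, 0, 686]) cube([1756, 686, 35]);
translate([57, 57, 0]) cube([70, 70, 686]);
translate([1629, 57, 0]) cube([70, 70, 686]);
translate([57, 559, 0]) cube([70, 70, 686]);
translate([1629, 559, 0]) cube([70, 70, 686]);
translate([731, 986, 0]) {
  translate([0, 0, 387]) cube([294, 294, 35]);
  cube([46, 46, 387]);
  translate([248, 0, 0]) cube([46, 46, 387]);
  translate([0, 248, 0]) cube([46, 46, 387]);
  translate([248, 248, 0]) cube([46, 46, 387]);
}
translate([-594, 196, 0]) {
  translate([0, 0, 387]) cube([294, 294, 35]);
  cube([46, 46, 387]);
  translate([248, 0, 0]) cube([46, 46, 387]);
  translate([0, 248, 0]) cube([46, 46, 387]);
  translate([248, 248, 0]) cube([46, 46, 387]);
}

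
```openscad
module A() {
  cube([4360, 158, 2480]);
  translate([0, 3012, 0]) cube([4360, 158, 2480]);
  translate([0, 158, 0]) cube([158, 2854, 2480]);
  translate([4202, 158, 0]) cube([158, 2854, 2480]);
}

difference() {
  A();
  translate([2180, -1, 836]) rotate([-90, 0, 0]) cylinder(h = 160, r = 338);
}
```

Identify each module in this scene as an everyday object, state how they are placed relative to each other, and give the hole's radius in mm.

The subtracted cylinder has r = 338 mm.

A is a house frame. The house frame has a circular hole through its front wall. The hole's radius is 338 mm.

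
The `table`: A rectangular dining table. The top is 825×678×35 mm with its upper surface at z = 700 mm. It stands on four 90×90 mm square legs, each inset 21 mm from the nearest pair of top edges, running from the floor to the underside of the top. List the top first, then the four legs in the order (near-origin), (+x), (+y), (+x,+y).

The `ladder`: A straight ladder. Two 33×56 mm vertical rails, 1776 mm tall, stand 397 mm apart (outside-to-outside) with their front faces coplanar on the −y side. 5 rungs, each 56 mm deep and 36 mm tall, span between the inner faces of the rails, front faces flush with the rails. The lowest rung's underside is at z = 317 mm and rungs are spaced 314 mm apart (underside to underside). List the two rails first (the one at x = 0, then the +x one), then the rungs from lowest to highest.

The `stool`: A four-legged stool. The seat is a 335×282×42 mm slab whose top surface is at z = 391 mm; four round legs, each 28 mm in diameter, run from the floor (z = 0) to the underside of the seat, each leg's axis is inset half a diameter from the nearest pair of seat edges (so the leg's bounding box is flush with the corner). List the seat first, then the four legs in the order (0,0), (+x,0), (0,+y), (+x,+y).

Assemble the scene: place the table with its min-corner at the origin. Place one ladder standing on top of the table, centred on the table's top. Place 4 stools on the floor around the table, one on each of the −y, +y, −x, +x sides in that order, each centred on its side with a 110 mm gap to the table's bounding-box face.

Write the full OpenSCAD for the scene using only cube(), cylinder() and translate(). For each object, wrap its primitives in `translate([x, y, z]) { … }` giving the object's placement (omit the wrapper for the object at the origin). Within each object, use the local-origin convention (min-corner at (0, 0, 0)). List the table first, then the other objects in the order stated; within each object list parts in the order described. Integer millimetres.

translate([0, 0, 665]) cube([825, 678, 35]);
translate([21, 21, 0]) cube([90, 90, 665]);
translate([714, 21, 0]) cube([90, 90, 665]);
translate([21, 567, 0]) cube([90, 90, 665]);
translate([714, 567, 0]) cube([90, 90, 665]);
translate([214, 311, 700]) {
  cube([33, 56, 1776]);
  translate([364, 0, 0]) cube([33, 56, 1776]);
  translate([33, 0, 317]) cube([331, 56, 36]);
  translate([33, 0, 631]) cube([331, 56, 36]);
  translate([33, 0, 945]) cube([331, 56, 36]);
  translate([33, 0, 1259]) cube([331, 56, 36]);
  translate([33, 0, 1573]) cube([331, 56, 36]);
}
translate([245, -392, 0]) {
  translate([0, 0, 349]) cube([335, 282, 42]);
  translate([14, 14, 0]) cylinder(h = 349, r = 14);
  translate([321, 14, 0]) cylinder(h = 349, r = 14);
  translate([14, 268, 0]) cylinder(h = 349, r = 14);
  translate([321, 268, 0]) cylinder(h = 349, r = 14);
}
translate([245, 788, 0]) {
  translate([0, 0, 349]) cube([335, 282, 42]);
  translate([14, 14, 0]) cylinder(h = 349, r = 14);
  translate([321, 14, 0]) cylinder(h = 349, r = 14);
  translate([14, 268, 0]) cylinder(h = 349, r = 14);
  translate([321, 268, 0]) cylinder(h = 349, r = 14);
}
translate([-445, 198, 0]) {
  translate([0, 0, 349]) cube([335, 282, 42]);
  translate([14, 14, 0]) cylinder(h = 349, r = 14);
  translate([321, 14, 0]) cylinder(h = 349, r = 14);
  translate([14, 268, 0]) cylinder(h = 349, r = 14);
  translate([321, 268, 0]) cylinder(h = 349, r = 14);
}
translate([935, 198, 0]) {
  translate([0, 0, 349]) cube([335, 282, 42]);
  translate([14, 14, 0]) cylinder(h = 349, r = 14);
  translate([321, 14, 0]) cylinder(h = 349, r = 14);
  translate([14, 268, 0]) cylinder(h = 349, r = 14);
  translate([321, 268, 0]) cylinder(h = 349, r = 14);
}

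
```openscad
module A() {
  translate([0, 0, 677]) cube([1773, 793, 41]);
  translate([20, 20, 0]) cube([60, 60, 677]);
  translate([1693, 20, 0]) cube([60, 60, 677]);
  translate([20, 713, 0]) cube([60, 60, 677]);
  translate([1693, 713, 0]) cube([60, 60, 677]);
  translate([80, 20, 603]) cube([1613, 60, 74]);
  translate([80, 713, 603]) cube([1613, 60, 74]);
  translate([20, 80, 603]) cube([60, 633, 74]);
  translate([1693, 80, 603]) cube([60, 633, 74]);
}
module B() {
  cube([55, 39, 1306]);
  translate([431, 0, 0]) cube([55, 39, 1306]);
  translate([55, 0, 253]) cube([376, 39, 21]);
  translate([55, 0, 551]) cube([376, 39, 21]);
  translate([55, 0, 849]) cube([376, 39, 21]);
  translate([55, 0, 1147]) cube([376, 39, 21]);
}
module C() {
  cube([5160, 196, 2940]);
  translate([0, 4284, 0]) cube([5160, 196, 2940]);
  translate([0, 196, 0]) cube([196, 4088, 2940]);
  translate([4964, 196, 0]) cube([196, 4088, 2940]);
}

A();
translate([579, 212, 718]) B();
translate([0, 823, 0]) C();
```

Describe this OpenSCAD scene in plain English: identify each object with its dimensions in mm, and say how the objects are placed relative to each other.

A is a table: top 1773 mm (x) × 793 mm (y), 41 mm thick, upper face at z = 718 mm, on four 60×60 mm square legs, each inset 20 mm from the nearest pair of top edges, running from z = 0 to the bottom of the top. Four apron rails, 60 mm thick and 74 mm tall, run between adjacent legs with their top edges flush with the underside of the top and their outer faces flush with the legs' outer faces.

B is a wooden ladder with two side rails of 55×39 mm section and 1306 mm height, set 486 mm apart overall. Between them run 4 rectangular rungs (39 mm deep, 21 mm thick), front faces flush with the rails' −y face. The bottom of the first rung is 253 mm above the floor and each subsequent rung is 298 mm higher than the one below.

C is a box-shaped house frame (walls only): outside footprint 5160×4480 mm, wall height 2940 mm, wall thickness 196 mm. The two y-facing walls run the full x-width; the two x-facing walls fit between the inner faces of the y-facing walls.

The ladder is on top of the table. The house frame is on the floor beside the table on its +y side.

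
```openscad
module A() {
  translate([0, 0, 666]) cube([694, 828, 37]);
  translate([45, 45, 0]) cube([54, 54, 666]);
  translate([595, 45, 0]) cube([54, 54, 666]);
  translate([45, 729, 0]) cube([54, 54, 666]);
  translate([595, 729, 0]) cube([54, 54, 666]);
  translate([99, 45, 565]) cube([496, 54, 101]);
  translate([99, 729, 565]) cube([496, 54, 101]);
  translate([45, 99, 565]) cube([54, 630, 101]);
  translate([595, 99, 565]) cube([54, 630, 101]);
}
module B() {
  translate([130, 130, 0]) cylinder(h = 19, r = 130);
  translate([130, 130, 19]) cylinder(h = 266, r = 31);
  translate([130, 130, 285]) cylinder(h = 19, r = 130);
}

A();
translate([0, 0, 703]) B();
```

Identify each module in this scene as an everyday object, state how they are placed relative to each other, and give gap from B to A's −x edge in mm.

A is a table. B is a spool. The spool is on top of the table. The gap from the spool to the table's −x edge is 0 mm.

The spool's min-x is at 0; the table's min-x is 0; gap = 0 mm.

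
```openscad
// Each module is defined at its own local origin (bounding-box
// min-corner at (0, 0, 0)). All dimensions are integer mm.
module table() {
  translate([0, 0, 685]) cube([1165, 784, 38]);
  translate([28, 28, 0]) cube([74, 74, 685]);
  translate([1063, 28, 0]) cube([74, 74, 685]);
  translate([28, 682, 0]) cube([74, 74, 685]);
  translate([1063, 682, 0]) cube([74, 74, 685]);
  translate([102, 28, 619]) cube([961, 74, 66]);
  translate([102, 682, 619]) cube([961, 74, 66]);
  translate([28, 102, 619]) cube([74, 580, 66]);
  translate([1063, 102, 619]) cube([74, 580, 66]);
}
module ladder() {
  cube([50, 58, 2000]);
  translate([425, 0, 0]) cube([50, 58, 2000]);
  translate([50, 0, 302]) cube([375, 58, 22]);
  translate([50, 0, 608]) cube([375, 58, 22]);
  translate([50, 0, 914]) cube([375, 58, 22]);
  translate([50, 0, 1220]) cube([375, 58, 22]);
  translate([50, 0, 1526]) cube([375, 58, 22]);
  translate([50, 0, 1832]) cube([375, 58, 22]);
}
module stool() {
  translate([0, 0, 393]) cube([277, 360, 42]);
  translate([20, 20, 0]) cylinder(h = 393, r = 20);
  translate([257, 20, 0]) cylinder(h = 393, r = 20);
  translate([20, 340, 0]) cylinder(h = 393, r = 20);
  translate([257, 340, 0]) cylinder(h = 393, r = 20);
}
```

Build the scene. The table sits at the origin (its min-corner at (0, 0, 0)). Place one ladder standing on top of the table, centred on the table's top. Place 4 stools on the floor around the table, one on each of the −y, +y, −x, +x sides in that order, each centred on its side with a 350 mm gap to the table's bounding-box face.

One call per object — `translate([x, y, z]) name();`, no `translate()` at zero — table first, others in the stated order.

table();
translate([345, 363, 723]) ladder();
translate([444, -710, 0]) stool();
translate([444, 1134, 0]) stool();
translate([-627, 212, 0]) stool();
translate([1515, 212, 0]) stool();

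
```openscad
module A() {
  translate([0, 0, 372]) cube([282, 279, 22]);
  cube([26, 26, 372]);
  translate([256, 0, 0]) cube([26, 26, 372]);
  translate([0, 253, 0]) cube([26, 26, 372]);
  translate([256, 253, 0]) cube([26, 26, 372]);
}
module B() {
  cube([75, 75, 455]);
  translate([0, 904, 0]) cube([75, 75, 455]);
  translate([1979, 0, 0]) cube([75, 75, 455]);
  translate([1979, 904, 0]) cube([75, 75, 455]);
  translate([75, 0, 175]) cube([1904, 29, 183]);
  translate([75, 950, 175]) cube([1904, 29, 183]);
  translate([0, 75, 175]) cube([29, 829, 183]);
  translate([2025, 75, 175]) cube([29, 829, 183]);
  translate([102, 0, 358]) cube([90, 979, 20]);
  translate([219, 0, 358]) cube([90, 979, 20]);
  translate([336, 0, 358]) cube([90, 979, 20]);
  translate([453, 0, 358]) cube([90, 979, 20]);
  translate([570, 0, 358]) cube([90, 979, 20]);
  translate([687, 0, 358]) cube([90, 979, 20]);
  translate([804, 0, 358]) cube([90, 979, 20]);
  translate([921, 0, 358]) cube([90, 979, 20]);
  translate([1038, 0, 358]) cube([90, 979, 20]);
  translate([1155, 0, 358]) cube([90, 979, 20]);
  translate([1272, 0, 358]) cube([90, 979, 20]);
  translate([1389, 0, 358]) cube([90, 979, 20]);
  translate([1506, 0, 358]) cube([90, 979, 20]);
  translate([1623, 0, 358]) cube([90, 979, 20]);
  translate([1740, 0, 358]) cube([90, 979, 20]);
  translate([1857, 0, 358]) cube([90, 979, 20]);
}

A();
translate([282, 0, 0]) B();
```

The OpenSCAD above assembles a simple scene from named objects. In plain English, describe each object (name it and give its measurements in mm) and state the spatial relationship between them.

A is a four-legged stool. The seat is 282×279 mm, 22 mm thick, top at z = 394 mm. It stands on four square legs, each 26×26 mm in cross-section, from z = 0 to the seat underside, each flush with a corner of the seat.

B is a bed frame 2054 mm long (x) by 979 mm wide (y). Four 75×75 mm corner posts, 455 mm tall, at the corners of the footprint. Four rails of 29 mm thickness and 183 mm height run between adjacent posts with their undersides at z = 175 mm, their outer faces flush with the outside of the frame (the two x-running rails run between the posts' inner faces; the two y-running rails run between the posts' inner faces). 16 slats, each 90 mm wide (x) and 20 mm thick, lie across the top of the two x-running rails, running the full 979 mm width of the frame in y; the slats are evenly spaced along x between the inner faces of the end posts with equal gaps (rounded down to the nearest mm) at the −x end and between each pair — any rounding remainder accumulates at the +x end.

The bed frame is against the stool's +x side, with their −y faces flush.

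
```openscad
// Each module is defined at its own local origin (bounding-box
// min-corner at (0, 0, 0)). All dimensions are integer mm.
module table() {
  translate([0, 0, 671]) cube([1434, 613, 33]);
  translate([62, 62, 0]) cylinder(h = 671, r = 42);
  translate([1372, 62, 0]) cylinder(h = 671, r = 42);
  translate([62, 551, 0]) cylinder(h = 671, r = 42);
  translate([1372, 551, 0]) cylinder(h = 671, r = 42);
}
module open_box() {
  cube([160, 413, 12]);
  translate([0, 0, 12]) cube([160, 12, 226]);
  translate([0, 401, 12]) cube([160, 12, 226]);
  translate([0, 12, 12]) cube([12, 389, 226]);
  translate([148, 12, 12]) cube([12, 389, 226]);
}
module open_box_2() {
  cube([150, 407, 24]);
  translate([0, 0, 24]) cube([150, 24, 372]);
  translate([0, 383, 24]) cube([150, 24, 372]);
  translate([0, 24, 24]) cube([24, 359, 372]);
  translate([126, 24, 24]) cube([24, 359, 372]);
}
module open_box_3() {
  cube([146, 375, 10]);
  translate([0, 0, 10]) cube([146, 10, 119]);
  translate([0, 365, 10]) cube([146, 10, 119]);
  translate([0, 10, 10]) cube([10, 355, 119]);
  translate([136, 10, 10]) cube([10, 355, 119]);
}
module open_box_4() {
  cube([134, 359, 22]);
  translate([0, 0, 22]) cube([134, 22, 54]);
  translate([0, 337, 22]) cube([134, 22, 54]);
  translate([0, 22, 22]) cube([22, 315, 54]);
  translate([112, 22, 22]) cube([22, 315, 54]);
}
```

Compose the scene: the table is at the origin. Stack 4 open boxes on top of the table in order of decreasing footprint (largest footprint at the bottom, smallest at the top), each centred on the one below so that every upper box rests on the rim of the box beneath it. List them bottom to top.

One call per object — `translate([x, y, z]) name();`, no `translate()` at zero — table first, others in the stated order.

table();
translate([637, 100, 704]) open_box();
translate([642, 103, 942]) open_box_2();
translate([644, 119, 1338]) open_box_3();
translate([650, 127, 1467]) open_box_4();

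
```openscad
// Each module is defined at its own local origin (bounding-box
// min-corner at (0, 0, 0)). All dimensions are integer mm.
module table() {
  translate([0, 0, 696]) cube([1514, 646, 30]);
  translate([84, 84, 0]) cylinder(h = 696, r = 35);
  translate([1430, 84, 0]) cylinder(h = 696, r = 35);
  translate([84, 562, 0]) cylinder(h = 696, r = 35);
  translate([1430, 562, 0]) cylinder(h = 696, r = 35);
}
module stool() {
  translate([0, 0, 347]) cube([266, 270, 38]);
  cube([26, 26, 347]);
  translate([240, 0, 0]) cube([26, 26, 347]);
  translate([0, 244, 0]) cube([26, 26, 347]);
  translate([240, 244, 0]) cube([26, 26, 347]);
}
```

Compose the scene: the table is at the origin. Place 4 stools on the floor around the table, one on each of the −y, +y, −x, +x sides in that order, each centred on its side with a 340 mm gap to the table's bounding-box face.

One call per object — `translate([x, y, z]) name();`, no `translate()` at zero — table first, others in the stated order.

table();
translate([624, -610, 0]) stool();
translate([624, 986, 0]) stool();
translate([-606, 188, 0]) stool();
translate([1854, 188, 0]) stool();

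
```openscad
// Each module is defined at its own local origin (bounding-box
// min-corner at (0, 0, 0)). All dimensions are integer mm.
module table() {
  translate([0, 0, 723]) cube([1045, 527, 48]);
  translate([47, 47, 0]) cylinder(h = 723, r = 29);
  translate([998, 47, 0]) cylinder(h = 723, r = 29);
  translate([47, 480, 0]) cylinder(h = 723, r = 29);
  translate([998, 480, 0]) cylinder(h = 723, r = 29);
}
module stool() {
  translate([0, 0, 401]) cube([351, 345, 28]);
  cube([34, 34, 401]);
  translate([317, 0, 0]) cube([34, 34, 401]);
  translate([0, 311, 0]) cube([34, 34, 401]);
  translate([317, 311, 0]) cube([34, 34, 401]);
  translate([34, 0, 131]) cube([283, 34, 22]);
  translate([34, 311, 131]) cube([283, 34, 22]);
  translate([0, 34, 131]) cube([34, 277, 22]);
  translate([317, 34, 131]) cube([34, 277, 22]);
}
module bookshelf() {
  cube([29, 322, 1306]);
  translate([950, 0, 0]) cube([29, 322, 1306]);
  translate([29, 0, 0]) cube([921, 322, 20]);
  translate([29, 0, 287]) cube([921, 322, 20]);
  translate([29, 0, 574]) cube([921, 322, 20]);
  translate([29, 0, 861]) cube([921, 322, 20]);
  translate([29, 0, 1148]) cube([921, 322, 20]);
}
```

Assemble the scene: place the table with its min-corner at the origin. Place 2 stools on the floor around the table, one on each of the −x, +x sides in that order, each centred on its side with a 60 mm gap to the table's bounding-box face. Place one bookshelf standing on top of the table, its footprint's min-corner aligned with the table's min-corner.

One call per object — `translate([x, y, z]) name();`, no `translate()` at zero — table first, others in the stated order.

table();
translate([-411, 91, 0]) stool();
translate([1105, 91, 0]) stool();
translate([0, 0, 771]) bookshelf();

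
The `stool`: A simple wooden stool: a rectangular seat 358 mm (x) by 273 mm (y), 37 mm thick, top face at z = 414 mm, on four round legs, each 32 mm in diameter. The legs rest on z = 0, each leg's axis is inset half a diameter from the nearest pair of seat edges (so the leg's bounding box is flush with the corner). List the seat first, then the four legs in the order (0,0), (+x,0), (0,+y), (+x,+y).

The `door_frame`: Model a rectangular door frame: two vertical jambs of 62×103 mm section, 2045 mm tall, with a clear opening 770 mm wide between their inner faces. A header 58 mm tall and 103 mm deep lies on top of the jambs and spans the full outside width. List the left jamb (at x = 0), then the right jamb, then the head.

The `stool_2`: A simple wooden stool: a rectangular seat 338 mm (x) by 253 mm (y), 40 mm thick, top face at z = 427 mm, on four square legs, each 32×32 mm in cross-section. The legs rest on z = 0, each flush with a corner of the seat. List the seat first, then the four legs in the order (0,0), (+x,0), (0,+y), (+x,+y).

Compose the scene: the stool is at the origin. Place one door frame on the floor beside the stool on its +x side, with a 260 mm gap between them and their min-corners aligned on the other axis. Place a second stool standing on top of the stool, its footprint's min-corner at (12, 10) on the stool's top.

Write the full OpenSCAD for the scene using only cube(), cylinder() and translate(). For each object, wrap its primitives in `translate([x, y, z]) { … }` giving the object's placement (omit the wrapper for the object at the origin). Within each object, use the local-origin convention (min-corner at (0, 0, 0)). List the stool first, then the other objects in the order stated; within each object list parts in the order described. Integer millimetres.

translate([0, 0, 377]) cube([358, 273, 37]);
translate([16, 16, 0]) cylinder(h = 377, r = 16);
translate([342, 16, 0]) cylinder(h = 377, r = 16);
translate([16, 257, 0]) cylinder(h = 377, r = 16);
translate([342, 257, 0]) cylinder(h = 377, r = 16);
translate([618, 0, 0]) {
  cube([62, 103, 2045]);
  translate([832, 0, 0]) cube([62, 103, 2045]);
  translate([0, 0, 2045]) cube([894, 103, 58]);
}
translate([12, 10, 414]) {
  translate([0, 0, 387]) cube([338, 253, 40]);
  cube([32, 32, 387]);
  translate([306, 0, 0]) cube([32, 32, 387]);
  translate([0, 221, 0]) cube([32, 32, 387]);
  translate([306, 221, 0]) cube([32, 32, 387]);
}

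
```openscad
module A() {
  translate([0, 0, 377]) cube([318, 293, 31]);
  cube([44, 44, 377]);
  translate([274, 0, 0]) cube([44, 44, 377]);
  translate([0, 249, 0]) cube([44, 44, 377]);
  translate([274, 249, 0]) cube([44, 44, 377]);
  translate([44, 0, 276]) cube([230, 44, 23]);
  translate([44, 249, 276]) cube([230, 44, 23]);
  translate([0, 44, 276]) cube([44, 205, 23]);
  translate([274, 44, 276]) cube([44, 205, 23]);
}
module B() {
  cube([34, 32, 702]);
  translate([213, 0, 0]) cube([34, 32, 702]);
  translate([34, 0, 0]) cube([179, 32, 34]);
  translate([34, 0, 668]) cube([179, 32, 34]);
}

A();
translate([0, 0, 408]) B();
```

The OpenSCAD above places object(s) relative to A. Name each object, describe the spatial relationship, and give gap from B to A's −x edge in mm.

The picture frame's min-x is at 0; the stool's min-x is 0; gap = 0 mm.

A is a stool. B is a picture frame. The picture frame is on top of the stool. The gap from the picture frame to the stool's −x edge is 0 mm.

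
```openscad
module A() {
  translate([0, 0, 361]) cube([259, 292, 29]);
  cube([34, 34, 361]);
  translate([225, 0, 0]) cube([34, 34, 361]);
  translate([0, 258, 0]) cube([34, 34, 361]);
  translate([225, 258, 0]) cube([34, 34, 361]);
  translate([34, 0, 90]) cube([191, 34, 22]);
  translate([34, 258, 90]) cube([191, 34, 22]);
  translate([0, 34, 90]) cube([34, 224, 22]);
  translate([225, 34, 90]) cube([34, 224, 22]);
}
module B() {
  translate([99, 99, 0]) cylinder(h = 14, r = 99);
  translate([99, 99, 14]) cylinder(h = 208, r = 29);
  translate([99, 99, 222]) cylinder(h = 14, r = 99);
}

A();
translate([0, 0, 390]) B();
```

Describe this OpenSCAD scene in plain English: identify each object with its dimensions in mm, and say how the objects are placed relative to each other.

A is a four-legged stool. The seat is 259×292 mm, 29 mm thick, top at z = 390 mm. It stands on four square legs, each 34×34 mm in cross-section, from z = 0 to the seat underside, each flush with a corner of the seat. Four stretchers, 34 mm wide and 22 mm tall, connect adjacent legs with their undersides at z = 90 mm, each running between the inner faces of the legs it joins and aligned with the legs' outer faces on the other axis.

B is a spool: two coaxial disc flanges of radius 99 mm and thickness 14 mm, joined by a core cylinder of radius 29 mm and height 208 mm. The lower flange rests on z = 0 and the three cylinders share a vertical axis.

The spool is on top of the stool.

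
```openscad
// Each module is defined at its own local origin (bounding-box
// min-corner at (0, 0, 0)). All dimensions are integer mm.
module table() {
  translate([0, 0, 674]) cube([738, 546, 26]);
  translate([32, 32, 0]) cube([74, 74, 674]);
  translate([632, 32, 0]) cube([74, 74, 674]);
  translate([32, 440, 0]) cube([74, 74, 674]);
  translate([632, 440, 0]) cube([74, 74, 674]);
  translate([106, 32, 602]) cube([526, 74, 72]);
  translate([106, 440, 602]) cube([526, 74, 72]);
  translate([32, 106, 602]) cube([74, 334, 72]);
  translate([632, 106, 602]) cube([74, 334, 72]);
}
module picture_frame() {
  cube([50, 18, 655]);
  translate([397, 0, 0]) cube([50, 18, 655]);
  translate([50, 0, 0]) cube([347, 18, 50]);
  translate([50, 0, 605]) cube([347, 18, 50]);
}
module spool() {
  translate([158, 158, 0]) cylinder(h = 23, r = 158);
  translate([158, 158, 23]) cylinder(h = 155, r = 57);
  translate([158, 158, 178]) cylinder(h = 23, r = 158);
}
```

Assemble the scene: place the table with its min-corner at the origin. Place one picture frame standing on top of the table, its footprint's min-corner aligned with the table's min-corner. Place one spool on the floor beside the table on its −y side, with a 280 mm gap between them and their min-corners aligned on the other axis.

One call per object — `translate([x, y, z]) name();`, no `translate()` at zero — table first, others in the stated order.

table();
translate([0, 0, 700]) picture_frame();
translate([0, -596, 0]) spool();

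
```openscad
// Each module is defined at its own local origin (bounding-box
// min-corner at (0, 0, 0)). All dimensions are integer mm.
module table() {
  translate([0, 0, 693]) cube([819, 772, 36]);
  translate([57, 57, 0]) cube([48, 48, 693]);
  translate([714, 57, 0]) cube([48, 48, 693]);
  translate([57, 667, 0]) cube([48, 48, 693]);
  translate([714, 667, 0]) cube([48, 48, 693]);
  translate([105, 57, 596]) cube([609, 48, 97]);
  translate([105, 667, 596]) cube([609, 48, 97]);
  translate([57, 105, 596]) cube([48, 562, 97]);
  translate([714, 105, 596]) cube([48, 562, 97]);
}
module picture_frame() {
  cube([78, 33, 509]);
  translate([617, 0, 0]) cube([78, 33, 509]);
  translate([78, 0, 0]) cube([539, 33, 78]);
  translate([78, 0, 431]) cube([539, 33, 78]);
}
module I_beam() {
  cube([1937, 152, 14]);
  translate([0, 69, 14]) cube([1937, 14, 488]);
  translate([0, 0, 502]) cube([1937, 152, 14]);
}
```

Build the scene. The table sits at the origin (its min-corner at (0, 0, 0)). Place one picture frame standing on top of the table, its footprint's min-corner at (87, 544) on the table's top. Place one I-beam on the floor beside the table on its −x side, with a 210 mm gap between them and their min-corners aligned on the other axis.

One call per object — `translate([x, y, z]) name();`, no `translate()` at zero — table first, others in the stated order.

table();
translate([87, 544, 729]) picture_frame();
translate([-2147, 0, 0]) I_beam();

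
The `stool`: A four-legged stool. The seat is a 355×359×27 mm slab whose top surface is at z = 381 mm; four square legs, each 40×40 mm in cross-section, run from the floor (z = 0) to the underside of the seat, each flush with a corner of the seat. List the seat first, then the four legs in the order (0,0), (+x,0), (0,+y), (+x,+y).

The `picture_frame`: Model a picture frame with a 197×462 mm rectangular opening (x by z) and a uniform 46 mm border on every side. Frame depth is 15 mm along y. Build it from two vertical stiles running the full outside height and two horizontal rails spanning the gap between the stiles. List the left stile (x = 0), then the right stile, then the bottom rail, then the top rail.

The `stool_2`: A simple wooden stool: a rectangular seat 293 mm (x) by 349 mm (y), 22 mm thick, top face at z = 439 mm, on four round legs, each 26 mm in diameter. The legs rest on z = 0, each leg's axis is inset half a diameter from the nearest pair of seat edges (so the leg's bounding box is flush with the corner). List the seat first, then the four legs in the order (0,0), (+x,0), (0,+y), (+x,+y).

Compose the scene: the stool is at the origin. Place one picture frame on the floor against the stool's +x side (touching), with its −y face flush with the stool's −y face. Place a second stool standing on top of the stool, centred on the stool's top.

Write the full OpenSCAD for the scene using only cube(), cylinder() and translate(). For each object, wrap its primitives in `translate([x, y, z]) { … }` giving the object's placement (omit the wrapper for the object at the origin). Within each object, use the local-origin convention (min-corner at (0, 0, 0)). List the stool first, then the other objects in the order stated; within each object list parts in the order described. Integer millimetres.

translate([0, 0, 354]) cube([355, 359, 27]);
cube([40, 40, 354]);
translate([315, 0, 0]) cube([40, 40, 354]);
translate([0, 319, 0]) cube([40, 40, 354]);
translate([315, 319, 0]) cube([40, 40, 354]);
translate([355, 0, 0]) {
  cube([46, 15, 554]);
  translate([243, 0, 0]) cube([46, 15, 554]);
  translate([46, 0, 0]) cube([197, 15, 46]);
  translate([46, 0, 508]) cube([197, 15, 46]);
}
translate([31, 5, 381]) {
  translate([0, 0, 417]) cube([293, 349, 22]);
  translate([13, 13, 0]) cylinder(h = 417, r = 13);
  translate([280, 13, 0]) cylinder(h = 417, r = 13);
  translate([13, 336, 0]) cylinder(h = 417, r = 13);
  translate([280, 336, 0]) cylinder(h = 417, r = 13);
}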